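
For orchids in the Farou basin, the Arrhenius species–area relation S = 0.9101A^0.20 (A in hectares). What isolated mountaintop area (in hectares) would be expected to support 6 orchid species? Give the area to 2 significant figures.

6 = 0.9101 × A^0.2  ⇒  A^0.2 = 6/0.9101 = 6.593
ln A = ln(6.593) / 0.2 = 1.8860 / 0.2 = 9.4298
A = e^9.4298 ≈ 12454 hectares

12000 hectares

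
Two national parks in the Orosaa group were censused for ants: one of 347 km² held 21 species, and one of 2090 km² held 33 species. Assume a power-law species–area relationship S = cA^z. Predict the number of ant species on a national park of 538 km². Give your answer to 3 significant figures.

z = ln(33/21) / ln(2090/347) = 0.4520 / 1.7956 = 0.2517
c = 21 / 347^0.2517 = 21 / 4.36 = 4.817
S₃ = 4.817 × 538^0.2517 = 4.817 × 4.868 ≈ 23.45

23.5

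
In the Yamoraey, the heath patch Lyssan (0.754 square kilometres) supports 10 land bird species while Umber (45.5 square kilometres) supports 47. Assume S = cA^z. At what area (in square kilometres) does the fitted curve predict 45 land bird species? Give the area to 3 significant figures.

z = ln(47/10) / ln(45.5/0.754) = 1.5476 / 4.1001 = 0.3774
c = 10 / 0.754^0.3774 = 10 / 0.8989 = 11.12
A = (45/11.12)^(1/0.3774) ⇒ ln A = ln(4.045)/0.3774 = 3.7025
A = e^3.7025 ≈ 40.55 square kilometres

40.5 square kilometres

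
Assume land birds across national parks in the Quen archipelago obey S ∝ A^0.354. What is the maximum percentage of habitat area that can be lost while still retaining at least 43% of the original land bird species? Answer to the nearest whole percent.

Need (A_new/A_old)^0.354 = 0.43, so A_new/A_old = 0.43^(1/0.354) = 0.43^2.825
ln(A_new/A_old) = ln 0.43 / 0.354 = -0.8440 / 0.354 = -2.3841
A_new/A_old = e^-2.3841 ≈ 0.09217
Fraction that can be lost = 1 − 0.09217 = 0.9078

91%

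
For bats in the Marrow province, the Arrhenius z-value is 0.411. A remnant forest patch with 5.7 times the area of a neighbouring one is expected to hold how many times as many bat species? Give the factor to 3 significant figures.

2.04

S₂/S₁ = (A₂/A₁)^z = 5.7^0.411
ln(S₂/S₁) = 0.411 × ln 5.7 = 0.411 × 1.7405 = 0.7153
S₂/S₁ = e^0.7153 ≈ 2.045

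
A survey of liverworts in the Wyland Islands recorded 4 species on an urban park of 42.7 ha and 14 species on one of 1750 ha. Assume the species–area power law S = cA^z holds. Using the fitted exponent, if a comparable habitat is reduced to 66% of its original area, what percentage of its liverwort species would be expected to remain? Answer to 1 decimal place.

86.9%

z = ln(14/4) / ln(1750/42.7) = 1.2528 / 3.7132 = 0.3374
S_new/S_old = (A_new/A_old)^z = 0.66^0.3374 = exp(0.3374 × -0.4155) = 0.8692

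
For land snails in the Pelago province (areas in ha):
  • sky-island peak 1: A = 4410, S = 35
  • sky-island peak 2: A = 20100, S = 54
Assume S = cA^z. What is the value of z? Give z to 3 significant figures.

0.286

Taking logs: ln S = ln c + z ln A, so z = (ln S₂ − ln S₁)/(ln A₂ − ln A₁).
z = ln(54/35) / ln(20100/4410) = ln(1.543) / ln(4.558) = 0.4336 / 1.5168 = 0.2859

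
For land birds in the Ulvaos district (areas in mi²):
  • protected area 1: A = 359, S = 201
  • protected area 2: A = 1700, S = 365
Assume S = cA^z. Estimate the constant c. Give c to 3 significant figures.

21.0

z = ln(S₂/S₁) / ln(A₂/A₁) = ln(365/201) / ln(1700/359) = 0.5966 / 1.5551 = 0.3836
c = S₁ / A₁^z = 201 / 359^0.3836 = 201 / 9.555 = 21.04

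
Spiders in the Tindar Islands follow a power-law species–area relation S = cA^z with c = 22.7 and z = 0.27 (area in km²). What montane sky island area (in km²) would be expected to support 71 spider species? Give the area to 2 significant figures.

68 km²

71 = 22.7 × A^0.27  ⇒  A^0.27 = 71/22.7 = 3.128
ln A = ln(3.128) / 0.27 = 1.1403 / 0.27 = 4.2234
A = e^4.2234 ≈ 68.26 km²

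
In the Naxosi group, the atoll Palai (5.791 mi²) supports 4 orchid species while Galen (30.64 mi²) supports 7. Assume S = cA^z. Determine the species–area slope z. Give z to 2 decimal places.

Taking logs: ln S = ln c + z ln A, so z = (ln S₂ − ln S₁)/(ln A₂ − ln A₁).
z = ln(7/4) / ln(30.64/5.791) = ln(1.75) / ln(5.291) = 0.5596 / 1.6660 = 0.3359

0.34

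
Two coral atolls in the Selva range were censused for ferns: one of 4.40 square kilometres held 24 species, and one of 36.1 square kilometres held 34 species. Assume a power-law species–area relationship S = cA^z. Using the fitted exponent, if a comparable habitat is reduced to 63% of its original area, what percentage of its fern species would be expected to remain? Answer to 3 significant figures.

z = ln(34/24) / ln(36.1/4.4) = 0.3483 / 2.1047 = 0.1655
S_new/S_old = (A_new/A_old)^z = 0.63^0.1655 = exp(0.1655 × -0.4620) = 0.9264

92.6%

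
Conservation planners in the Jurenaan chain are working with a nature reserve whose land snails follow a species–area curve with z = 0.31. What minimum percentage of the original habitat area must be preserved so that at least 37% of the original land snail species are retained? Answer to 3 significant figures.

4.05%

Need (A_new/A_old)^0.31 = 0.37, so A_new/A_old = 0.37^(1/0.31) = 0.37^3.226
ln(A_new/A_old) = ln 0.37 / 0.31 = -0.9943 / 0.31 = -3.2073
A_new/A_old = e^-3.2073 ≈ 0.04047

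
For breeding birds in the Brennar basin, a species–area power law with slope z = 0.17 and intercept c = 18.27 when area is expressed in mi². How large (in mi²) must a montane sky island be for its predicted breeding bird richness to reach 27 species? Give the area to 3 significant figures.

9.95 mi²

27 = 18.27 × A^0.17  ⇒  A^0.17 = 27/18.27 = 1.478
ln A = ln(1.478) / 0.17 = 0.3906 / 0.17 = 2.2975
A = e^2.2975 ≈ 9.949 mi²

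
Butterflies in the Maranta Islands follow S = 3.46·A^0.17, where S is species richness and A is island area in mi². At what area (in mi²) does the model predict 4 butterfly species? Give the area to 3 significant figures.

4 = 3.46 × A^0.17  ⇒  A^0.17 = 4/3.46 = 1.156
ln A = ln(1.156) / 0.17 = 0.1450 / 0.17 = 0.8531
A = e^0.8531 ≈ 2.347 mi²

2.35 mi²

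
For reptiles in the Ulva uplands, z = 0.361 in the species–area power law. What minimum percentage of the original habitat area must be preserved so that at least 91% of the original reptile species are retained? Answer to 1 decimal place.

Need (A_new/A_old)^0.361 = 0.91, so A_new/A_old = 0.91^(1/0.361) = 0.91^2.77
ln(A_new/A_old) = ln 0.91 / 0.361 = -0.0943 / 0.361 = -0.2612
A_new/A_old = e^-0.2612 ≈ 0.7701

77.0%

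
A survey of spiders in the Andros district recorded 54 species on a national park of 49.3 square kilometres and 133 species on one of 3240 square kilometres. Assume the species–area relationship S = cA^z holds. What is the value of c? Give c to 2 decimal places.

z = ln(S₂/S₁) / ln(A₂/A₁) = ln(133/54) / ln(3240/49.3) = 0.9014 / 4.1854 = 0.2154
c = S₁ / A₁^z = 54 / 49.3^0.2154 = 54 / 2.315 = 23.33

23.33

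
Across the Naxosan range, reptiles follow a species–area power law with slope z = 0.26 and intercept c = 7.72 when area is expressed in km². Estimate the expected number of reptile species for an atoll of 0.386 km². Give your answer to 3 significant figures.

6.03

S = 7.72 × 0.386^0.26 = 7.72 × 0.7808 ≈ 6.027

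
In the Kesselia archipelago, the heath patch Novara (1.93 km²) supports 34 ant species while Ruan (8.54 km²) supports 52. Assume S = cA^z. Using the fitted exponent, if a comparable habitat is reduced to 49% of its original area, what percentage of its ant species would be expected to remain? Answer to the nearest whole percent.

z = ln(52/34) / ln(8.54/1.93) = 0.4249 / 1.4872 = 0.2857
S_new/S_old = (A_new/A_old)^z = 0.49^0.2857 = exp(0.2857 × -0.7133) = 0.8156

82%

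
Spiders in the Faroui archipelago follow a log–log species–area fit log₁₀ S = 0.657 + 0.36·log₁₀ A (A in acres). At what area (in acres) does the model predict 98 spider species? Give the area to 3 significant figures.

5080 acres

98 = 4.539 × A^0.36  ⇒  A^0.36 = 98/4.539 = 21.59
ln A = ln(21.59) / 0.36 = 3.0722 / 0.36 = 8.5338
A = e^8.5338 ≈ 5084 acres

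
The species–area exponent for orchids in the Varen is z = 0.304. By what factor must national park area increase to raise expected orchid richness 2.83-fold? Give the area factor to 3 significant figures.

(A₂/A₁)^0.304 = 2.83, so A₂/A₁ = 2.83^(1/0.304) = 2.83^3.289
ln(A₂/A₁) = ln 2.83 / 0.304 = 1.0403 / 0.304 = 3.4220
A₂/A₁ = e^3.4220 ≈ 30.63

30.6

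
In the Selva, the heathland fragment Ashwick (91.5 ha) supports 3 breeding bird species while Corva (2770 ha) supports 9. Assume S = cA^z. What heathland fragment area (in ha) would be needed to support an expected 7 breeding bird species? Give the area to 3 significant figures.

1270 ha

z = ln(9/3) / ln(2770/91.5) = 1.0986 / 3.4103 = 0.3221
c = 3 / 91.5^0.3221 = 3 / 4.284 = 0.7002
A = (7/0.7002)^(1/0.3221) ⇒ ln A = ln(9.996)/0.3221 = 7.1465
A = e^7.1465 ≈ 1270 ha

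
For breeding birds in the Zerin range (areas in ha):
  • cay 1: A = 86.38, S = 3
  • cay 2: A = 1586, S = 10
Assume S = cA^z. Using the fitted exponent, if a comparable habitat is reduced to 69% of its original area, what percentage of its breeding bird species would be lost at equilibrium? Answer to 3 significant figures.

14.2%

z = ln(10/3) / ln(1586/86.38) = 1.2040 / 2.9102 = 0.4137
S_new/S_old = (A_new/A_old)^z = 0.69^0.4137 = exp(0.4137 × -0.3711) = 0.8577
Fraction lost = 1 − 0.8577 = 0.1423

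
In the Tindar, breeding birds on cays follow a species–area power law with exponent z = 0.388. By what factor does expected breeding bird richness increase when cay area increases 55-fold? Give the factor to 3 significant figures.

S₂/S₁ = (A₂/A₁)^z = 55^0.388
ln(S₂/S₁) = 0.388 × ln 55 = 0.388 × 4.0073 = 1.5548
S₂/S₁ = e^1.5548 ≈ 4.734

4.73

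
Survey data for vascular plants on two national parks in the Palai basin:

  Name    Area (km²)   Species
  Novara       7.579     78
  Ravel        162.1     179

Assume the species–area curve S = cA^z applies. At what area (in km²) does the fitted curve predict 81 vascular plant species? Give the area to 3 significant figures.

z = ln(179/78) / ln(162.1/7.579) = 0.8307 / 3.0628 = 0.2712
c = 78 / 7.579^0.2712 = 78 / 1.732 = 45.03
A = (81/45.03)^(1/0.2712) ⇒ ln A = ln(1.799)/0.2712 = 2.1645
A = e^2.1645 ≈ 8.711 km²

8.71 km²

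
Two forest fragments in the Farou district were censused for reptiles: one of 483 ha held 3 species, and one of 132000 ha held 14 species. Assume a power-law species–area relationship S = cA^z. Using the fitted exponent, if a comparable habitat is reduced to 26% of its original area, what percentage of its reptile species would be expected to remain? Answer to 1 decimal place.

69.1%

z = ln(14/3) / ln(132000/483) = 1.5404 / 5.6105 = 0.2746
S_new/S_old = (A_new/A_old)^z = 0.26^0.2746 = exp(0.2746 × -1.3471) = 0.6908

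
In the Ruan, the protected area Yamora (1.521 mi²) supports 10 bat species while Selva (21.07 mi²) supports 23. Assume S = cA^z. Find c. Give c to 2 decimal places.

8.76

z = ln(S₂/S₁) / ln(A₂/A₁) = ln(23/10) / ln(21.07/1.521) = 0.8329 / 2.6285 = 0.3169
c = S₁ / A₁^z = 10 / 1.521^0.3169 = 10 / 1.142 = 8.756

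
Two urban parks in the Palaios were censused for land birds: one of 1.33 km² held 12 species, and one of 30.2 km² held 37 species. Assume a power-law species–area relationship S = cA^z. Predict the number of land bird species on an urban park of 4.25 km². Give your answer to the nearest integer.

18

z = ln(37/12) / ln(30.2/1.33) = 1.1260 / 3.1227 = 0.3606
c = 12 / 1.33^0.3606 = 12 / 1.108 = 10.83
S₃ = 10.83 × 4.25^0.3606 = 10.83 × 1.685 ≈ 18.24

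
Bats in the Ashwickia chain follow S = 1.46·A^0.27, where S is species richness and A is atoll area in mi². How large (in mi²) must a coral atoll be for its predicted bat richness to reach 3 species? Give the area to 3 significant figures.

14.4 mi²

3 = 1.46 × A^0.27  ⇒  A^0.27 = 3/1.46 = 2.055
ln A = ln(2.055) / 0.27 = 0.7202 / 0.27 = 2.6673
A = e^2.6673 ≈ 14.4 mi²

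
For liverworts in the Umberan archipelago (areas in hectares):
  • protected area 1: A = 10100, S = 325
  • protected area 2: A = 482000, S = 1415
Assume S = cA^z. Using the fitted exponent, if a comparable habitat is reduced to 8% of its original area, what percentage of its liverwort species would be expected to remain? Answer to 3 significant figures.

z = ln(1415/325) / ln(482000/10100) = 1.4711 / 3.8654 = 0.3806
S_new/S_old = (A_new/A_old)^z = 0.08^0.3806 = exp(0.3806 × -2.5257) = 0.3824

38.2%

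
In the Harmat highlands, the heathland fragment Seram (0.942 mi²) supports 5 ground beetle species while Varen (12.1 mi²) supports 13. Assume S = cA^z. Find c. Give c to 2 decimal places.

5.11

z = ln(S₂/S₁) / ln(A₂/A₁) = ln(13/5) / ln(12.1/0.942) = 0.9555 / 2.5530 = 0.3743
c = S₁ / A₁^z = 5 / 0.942^0.3743 = 5 / 0.9779 = 5.113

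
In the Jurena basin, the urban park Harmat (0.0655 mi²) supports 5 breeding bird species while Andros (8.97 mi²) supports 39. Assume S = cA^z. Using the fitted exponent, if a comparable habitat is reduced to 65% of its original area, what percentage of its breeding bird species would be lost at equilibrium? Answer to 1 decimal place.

z = ln(39/5) / ln(8.97/0.0655) = 2.0541 / 4.9196 = 0.4175
S_new/S_old = (A_new/A_old)^z = 0.65^0.4175 = exp(0.4175 × -0.4308) = 0.8354
Fraction lost = 1 − 0.8354 = 0.1646

16.5%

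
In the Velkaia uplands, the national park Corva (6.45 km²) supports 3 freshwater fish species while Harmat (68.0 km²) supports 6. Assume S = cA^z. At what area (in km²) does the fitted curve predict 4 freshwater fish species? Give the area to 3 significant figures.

z = ln(6/3) / ln(68/6.45) = 0.6931 / 2.3554 = 0.2943
c = 3 / 6.45^0.2943 = 3 / 1.731 = 1.733
A = (4/1.733)^(1/0.2943) ⇒ ln A = ln(2.308)/0.2943 = 2.8417
A = e^2.8417 ≈ 17.14 km²

17.1 km²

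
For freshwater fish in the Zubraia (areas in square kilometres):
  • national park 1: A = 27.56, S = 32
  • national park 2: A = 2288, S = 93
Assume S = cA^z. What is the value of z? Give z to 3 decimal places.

0.241

Taking logs: ln S = ln c + z ln A, so z = (ln S₂ − ln S₁)/(ln A₂ − ln A₁).
z = ln(93/32) / ln(2288/27.56) = ln(2.906) / ln(83.02) = 1.0669 / 4.4191 = 0.2414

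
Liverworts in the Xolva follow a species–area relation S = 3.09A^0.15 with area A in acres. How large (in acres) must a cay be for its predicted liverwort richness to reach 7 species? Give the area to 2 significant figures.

230 acres

7 = 3.09 × A^0.15  ⇒  A^0.15 = 7/3.09 = 2.265
ln A = ln(2.265) / 0.15 = 0.8177 / 0.15 = 5.4516
A = e^5.4516 ≈ 233.1 acres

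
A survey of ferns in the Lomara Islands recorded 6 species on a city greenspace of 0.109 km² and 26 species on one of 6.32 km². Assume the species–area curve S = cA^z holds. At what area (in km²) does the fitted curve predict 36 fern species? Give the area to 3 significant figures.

z = ln(26/6) / ln(6.32/0.109) = 1.4663 / 4.0601 = 0.3612
c = 6 / 0.109^0.3612 = 6 / 0.4491 = 13.36
A = (36/13.36)^(1/0.3612) ⇒ ln A = ln(2.695)/0.3612 = 2.7448
A = e^2.7448 ≈ 15.56 km²

15.6 km²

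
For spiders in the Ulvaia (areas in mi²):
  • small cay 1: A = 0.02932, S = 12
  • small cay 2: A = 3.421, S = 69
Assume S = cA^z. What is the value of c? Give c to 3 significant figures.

z = ln(S₂/S₁) / ln(A₂/A₁) = ln(69/12) / ln(3.421/0.02932) = 1.7492 / 4.7594 = 0.3675
c = S₁ / A₁^z = 12 / 0.02932^0.3675 = 12 / 0.2733 = 43.91

43.9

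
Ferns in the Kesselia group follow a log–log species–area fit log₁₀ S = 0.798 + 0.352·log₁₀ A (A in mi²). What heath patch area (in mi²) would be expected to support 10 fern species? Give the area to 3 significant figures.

3.75 mi²

10 = 6.281 × A^0.352  ⇒  A^0.352 = 10/6.281 = 1.592
ln A = ln(1.592) / 0.352 = 0.4651 / 0.352 = 1.3214
A = e^1.3214 ≈ 3.749 mi²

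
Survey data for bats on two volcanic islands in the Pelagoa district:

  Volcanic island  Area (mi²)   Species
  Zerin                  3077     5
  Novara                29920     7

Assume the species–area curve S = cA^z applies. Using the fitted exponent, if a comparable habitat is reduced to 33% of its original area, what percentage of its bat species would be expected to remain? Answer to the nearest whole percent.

85%

z = ln(7/5) / ln(29920/3077) = 0.3365 / 2.2746 = 0.1479
S_new/S_old = (A_new/A_old)^z = 0.33^0.1479 = exp(0.1479 × -1.1087) = 0.8487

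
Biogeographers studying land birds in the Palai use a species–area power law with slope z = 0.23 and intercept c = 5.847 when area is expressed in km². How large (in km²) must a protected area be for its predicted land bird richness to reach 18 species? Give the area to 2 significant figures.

18 = 5.847 × A^0.23  ⇒  A^0.23 = 18/5.847 = 3.079
ln A = ln(3.079) / 0.23 = 1.1244 / 0.23 = 4.8889
A = e^4.8889 ≈ 132.8 km²

130 km²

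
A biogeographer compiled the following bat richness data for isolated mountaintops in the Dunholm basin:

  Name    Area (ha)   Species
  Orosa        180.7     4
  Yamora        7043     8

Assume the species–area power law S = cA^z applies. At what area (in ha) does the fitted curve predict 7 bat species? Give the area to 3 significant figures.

z = ln(8/4) / ln(7043/180.7) = 0.6931 / 3.6630 = 0.1892
c = 4 / 180.7^0.1892 = 4 / 2.674 = 1.496
A = (7/1.496)^(1/0.1892) ⇒ ln A = ln(4.679)/0.1892 = 8.1541
A = e^8.1541 ≈ 3478 ha

3480 ha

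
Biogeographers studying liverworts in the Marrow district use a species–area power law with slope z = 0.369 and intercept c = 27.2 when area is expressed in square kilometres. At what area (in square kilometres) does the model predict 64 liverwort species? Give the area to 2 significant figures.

64 = 27.2 × A^0.369  ⇒  A^0.369 = 64/27.2 = 2.353
ln A = ln(2.353) / 0.369 = 0.8557 / 0.369 = 2.3189
A = e^2.3189 ≈ 10.16 square kilometres

10 square kilometres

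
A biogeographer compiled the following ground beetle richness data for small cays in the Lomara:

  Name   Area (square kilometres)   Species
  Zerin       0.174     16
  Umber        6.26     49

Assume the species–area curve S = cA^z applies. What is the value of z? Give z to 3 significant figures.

Taking logs: ln S = ln c + z ln A, so z = (ln S₂ − ln S₁)/(ln A₂ − ln A₁).
z = ln(49/16) / ln(6.26/0.174) = ln(3.062) / ln(35.98) = 1.1192 / 3.5829 = 0.3124

0.312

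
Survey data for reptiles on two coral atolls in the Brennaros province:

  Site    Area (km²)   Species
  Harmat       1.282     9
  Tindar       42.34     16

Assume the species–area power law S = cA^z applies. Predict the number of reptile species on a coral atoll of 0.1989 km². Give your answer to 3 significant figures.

6.62

z = ln(16/9) / ln(42.34/1.282) = 0.5754 / 3.4973 = 0.1645
c = 9 / 1.282^0.1645 = 9 / 1.042 = 8.64
S₃ = 8.64 × 0.1989^0.1645 = 8.64 × 0.7667 ≈ 6.624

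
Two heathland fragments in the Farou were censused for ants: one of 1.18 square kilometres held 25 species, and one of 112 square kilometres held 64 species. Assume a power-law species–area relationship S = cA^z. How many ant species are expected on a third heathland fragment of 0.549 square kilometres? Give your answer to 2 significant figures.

21

z = ln(64/25) / ln(112/1.18) = 0.9400 / 4.5530 = 0.2065
c = 25 / 1.18^0.2065 = 25 / 1.035 = 24.16
S₃ = 24.16 × 0.549^0.2065 = 24.16 × 0.8836 ≈ 21.35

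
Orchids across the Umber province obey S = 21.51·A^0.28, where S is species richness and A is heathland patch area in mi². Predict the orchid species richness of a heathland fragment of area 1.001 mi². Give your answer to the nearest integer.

22

S = 21.51 × 1.001^0.28 = 21.51 × 1 ≈ 21.52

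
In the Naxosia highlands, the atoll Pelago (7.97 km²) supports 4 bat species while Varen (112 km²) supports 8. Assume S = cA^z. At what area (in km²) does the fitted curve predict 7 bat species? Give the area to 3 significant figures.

z = ln(8/4) / ln(112/7.97) = 0.6931 / 2.6428 = 0.2623
c = 4 / 7.97^0.2623 = 4 / 1.724 = 2.321
A = (7/2.321)^(1/0.2623) ⇒ ln A = ln(3.016)/0.2623 = 4.2094
A = e^4.2094 ≈ 67.31 km²

67.3 km²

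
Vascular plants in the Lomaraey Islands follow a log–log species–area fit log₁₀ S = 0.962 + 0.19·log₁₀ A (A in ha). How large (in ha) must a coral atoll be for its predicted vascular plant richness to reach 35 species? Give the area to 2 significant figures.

35 = 9.162 × A^0.19  ⇒  A^0.19 = 35/9.162 = 3.82
ln A = ln(3.82) / 0.19 = 1.3403 / 0.19 = 7.0540
A = e^7.0540 ≈ 1157 ha

1200 ha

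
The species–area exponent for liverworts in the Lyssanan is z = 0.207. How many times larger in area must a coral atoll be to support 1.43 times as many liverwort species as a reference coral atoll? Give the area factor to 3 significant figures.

5.63

(A₂/A₁)^0.207 = 1.43, so A₂/A₁ = 1.43^(1/0.207) = 1.43^4.831
ln(A₂/A₁) = ln 1.43 / 0.207 = 0.3577 / 0.207 = 1.7279
A₂/A₁ = e^1.7279 ≈ 5.629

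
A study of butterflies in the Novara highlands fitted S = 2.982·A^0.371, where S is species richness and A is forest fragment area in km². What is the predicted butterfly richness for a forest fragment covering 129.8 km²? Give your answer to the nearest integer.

18

S = 2.982 × 129.8^0.371 = 2.982 × 6.082 ≈ 18.14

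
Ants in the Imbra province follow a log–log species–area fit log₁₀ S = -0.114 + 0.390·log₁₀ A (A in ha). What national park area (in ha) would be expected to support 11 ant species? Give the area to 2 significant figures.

920 ha

11 = 0.7691 × A^0.39  ⇒  A^0.39 = 11/0.7691 = 14.3
ln A = ln(14.3) / 0.39 = 2.6604 / 0.39 = 6.8215
A = e^6.8215 ≈ 917.4 ha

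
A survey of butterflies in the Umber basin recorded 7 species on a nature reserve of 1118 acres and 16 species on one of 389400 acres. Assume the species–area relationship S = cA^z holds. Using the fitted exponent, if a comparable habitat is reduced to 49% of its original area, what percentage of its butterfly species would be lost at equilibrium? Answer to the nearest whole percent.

z = ln(16/7) / ln(389400/1118) = 0.8267 / 5.8531 = 0.1412
S_new/S_old = (A_new/A_old)^z = 0.49^0.1412 = exp(0.1412 × -0.7133) = 0.9042
Fraction lost = 1 − 0.9042 = 0.09584

10%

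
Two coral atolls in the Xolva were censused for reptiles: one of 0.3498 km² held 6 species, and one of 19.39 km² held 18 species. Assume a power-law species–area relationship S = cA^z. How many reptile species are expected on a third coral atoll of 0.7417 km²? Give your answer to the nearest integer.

z = ln(18/6) / ln(19.39/0.3498) = 1.0986 / 4.0152 = 0.2736
c = 6 / 0.3498^0.2736 = 6 / 0.7502 = 7.998
S₃ = 7.998 × 0.7417^0.2736 = 7.998 × 0.9215 ≈ 7.37

7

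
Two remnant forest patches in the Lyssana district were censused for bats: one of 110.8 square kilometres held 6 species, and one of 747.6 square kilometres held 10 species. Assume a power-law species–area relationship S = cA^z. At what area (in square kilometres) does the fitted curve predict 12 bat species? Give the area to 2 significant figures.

z = ln(10/6) / ln(747.6/110.8) = 0.5108 / 1.9091 = 0.2676
c = 6 / 110.8^0.2676 = 6 / 3.524 = 1.703
A = (12/1.703)^(1/0.2676) ⇒ ln A = ln(7.048)/0.2676 = 7.2983
A = e^7.2983 ≈ 1478 square kilometres

1500 square kilometres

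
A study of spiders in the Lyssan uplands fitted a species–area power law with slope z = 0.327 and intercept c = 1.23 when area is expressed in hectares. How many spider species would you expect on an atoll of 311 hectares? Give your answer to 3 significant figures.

S = 1.23 × 311^0.327
ln S = ln 1.23 + 0.327 × ln 311 = 0.2070 + 0.327 × 5.7398 = 2.0839
S = e^2.0839 ≈ 8.036

8.04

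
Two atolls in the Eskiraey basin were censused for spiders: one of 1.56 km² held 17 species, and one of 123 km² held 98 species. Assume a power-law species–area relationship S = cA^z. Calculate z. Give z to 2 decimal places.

0.40

Taking logs: ln S = ln c + z ln A, so z = (ln S₂ − ln S₁)/(ln A₂ − ln A₁).
z = ln(98/17) / ln(123/1.56) = ln(5.765) / ln(78.85) = 1.7518 / 4.3675 = 0.4011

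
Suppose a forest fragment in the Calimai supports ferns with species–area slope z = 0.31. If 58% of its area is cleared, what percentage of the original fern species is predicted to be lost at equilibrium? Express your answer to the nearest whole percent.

24%

S_new/S_old = (A_new/A_old)^z = 0.42^0.31
= exp(0.31 × ln 0.42) = exp(0.31 × -0.8675) = exp(-0.2689) ≈ 0.7642
Fraction lost = 1 − 0.7642 = 0.2358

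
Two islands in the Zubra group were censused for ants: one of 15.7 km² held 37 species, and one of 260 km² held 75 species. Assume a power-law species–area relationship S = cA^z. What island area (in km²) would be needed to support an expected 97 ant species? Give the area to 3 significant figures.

z = ln(75/37) / ln(260/15.7) = 0.7066 / 2.8070 = 0.2517
c = 37 / 15.7^0.2517 = 37 / 2 = 18.5
A = (97/18.5)^(1/0.2517) ⇒ ln A = ln(5.243)/0.2517 = 6.5826
A = e^6.5826 ≈ 722.4 km²

722 km²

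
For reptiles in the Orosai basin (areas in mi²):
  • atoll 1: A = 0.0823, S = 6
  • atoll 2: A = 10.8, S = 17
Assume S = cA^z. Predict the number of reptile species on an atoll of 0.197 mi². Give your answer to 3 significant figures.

7.23

z = ln(17/6) / ln(10.8/0.0823) = 1.0415 / 4.8769 = 0.2135
c = 6 / 0.0823^0.2135 = 6 / 0.5867 = 10.23
S₃ = 10.23 × 0.197^0.2135 = 10.23 × 0.7069 ≈ 7.229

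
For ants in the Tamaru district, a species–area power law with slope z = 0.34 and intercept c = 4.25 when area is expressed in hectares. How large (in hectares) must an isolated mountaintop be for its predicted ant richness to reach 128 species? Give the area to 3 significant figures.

128 = 4.25 × A^0.34  ⇒  A^0.34 = 128/4.25 = 30.12
ln A = ln(30.12) / 0.34 = 3.4051 / 0.34 = 10.0150
A = e^10.0150 ≈ 22360 hectares

22400 hectares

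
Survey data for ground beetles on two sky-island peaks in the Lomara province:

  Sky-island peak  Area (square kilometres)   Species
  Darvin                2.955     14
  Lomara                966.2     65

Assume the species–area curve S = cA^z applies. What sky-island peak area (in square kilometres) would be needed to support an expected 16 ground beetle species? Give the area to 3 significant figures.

4.89 square kilometres

z = ln(65/14) / ln(966.2/2.955) = 1.5353 / 5.7899 = 0.2652
c = 14 / 2.955^0.2652 = 14 / 1.333 = 10.5
A = (16/10.5)^(1/0.2652) ⇒ ln A = ln(1.523)/0.2652 = 1.5871
A = e^1.5871 ≈ 4.889 square kilometres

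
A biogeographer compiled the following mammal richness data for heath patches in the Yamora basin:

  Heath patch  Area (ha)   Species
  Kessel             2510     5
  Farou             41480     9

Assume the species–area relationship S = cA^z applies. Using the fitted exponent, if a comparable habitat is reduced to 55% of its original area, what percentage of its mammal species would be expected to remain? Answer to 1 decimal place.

z = ln(9/5) / ln(41480/2510) = 0.5878 / 2.8049 = 0.2096
S_new/S_old = (A_new/A_old)^z = 0.55^0.2096 = exp(0.2096 × -0.5978) = 0.8823

88.2%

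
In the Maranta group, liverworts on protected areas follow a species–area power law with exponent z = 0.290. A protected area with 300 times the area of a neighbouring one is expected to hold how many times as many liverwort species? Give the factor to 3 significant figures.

S₂/S₁ = (A₂/A₁)^z = 300^0.29
ln(S₂/S₁) = 0.29 × ln 300 = 0.29 × 5.7038 = 1.6541
S₂/S₁ = e^1.6541 ≈ 5.228

5.23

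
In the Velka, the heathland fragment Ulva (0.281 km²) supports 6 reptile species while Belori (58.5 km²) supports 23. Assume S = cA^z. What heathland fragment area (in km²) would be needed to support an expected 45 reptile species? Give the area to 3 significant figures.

z = ln(23/6) / ln(58.5/0.281) = 1.3437 / 5.3384 = 0.2517
c = 6 / 0.281^0.2517 = 6 / 0.7265 = 8.259
A = (45/8.259)^(1/0.2517) ⇒ ln A = ln(5.449)/0.2517 = 6.7355
A = e^6.7355 ≈ 841.7 km²

842 km²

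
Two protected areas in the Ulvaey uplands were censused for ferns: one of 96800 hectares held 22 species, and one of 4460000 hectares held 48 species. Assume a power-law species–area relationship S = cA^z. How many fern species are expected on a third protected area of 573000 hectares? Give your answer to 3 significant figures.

31.6

z = ln(48/22) / ln(4460000/96800) = 0.7802 / 3.8303 = 0.2037
c = 22 / 96800^0.2037 = 22 / 10.36 = 2.123
S₃ = 2.123 × 573000^0.2037 = 2.123 × 14.89 ≈ 31.6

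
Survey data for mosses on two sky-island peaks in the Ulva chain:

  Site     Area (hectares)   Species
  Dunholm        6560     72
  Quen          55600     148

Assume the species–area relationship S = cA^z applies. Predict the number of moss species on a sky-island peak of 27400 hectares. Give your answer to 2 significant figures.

z = ln(148/72) / ln(55600/6560) = 0.7205 / 2.1372 = 0.3371
c = 72 / 6560^0.3371 = 72 / 19.36 = 3.719
S₃ = 3.719 × 27400^0.3371 = 3.719 × 31.35 ≈ 116.6

120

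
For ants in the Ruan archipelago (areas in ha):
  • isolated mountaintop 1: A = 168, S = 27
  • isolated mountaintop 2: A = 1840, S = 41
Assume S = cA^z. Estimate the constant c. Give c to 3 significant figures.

11.0

z = ln(S₂/S₁) / ln(A₂/A₁) = ln(41/27) / ln(1840/168) = 0.4177 / 2.3936 = 0.1745
c = S₁ / A₁^z = 27 / 168^0.1745 = 27 / 2.446 = 11.04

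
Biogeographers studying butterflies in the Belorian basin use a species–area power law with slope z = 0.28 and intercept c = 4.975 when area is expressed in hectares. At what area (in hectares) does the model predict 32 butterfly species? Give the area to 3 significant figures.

32 = 4.975 × A^0.28  ⇒  A^0.28 = 32/4.975 = 6.432
ln A = ln(6.432) / 0.28 = 1.8613 / 0.28 = 6.6475
A = e^6.6475 ≈ 770.9 hectares

771 hectares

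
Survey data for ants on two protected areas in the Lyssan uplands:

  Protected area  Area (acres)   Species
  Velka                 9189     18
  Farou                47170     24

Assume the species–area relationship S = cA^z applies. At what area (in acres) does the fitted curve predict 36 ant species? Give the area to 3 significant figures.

473000 acres

z = ln(24/18) / ln(47170/9189) = 0.2877 / 1.6358 = 0.1759
c = 18 / 9189^0.1759 = 18 / 4.978 = 3.616
A = (36/3.616)^(1/0.1759) ⇒ ln A = ln(9.955)/0.1759 = 13.0670
A = e^13.0670 ≈ 473059 acres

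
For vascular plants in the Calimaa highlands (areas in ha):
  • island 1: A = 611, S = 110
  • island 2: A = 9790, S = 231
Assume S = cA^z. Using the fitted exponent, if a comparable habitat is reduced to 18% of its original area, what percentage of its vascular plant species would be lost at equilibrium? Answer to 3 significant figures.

36.8%

z = ln(231/110) / ln(9790/611) = 0.7419 / 2.7740 = 0.2675
S_new/S_old = (A_new/A_old)^z = 0.18^0.2675 = exp(0.2675 × -1.7148) = 0.6321
Fraction lost = 1 − 0.6321 = 0.3679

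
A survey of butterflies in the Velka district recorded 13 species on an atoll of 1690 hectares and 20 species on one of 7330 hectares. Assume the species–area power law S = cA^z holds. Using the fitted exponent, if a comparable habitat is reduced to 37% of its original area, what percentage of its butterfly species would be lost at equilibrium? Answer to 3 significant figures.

z = ln(20/13) / ln(7330/1690) = 0.4308 / 1.4672 = 0.2936
S_new/S_old = (A_new/A_old)^z = 0.37^0.2936 = exp(0.2936 × -0.9943) = 0.7468
Fraction lost = 1 − 0.7468 = 0.2532

25.3%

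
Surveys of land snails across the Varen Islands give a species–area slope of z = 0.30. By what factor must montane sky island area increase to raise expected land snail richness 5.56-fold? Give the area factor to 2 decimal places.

(A₂/A₁)^0.3 = 5.56, so A₂/A₁ = 5.56^(1/0.3) = 5.56^3.333
ln(A₂/A₁) = ln 5.56 / 0.3 = 1.7156 / 0.3 = 5.7187
A₂/A₁ = e^5.7187 ≈ 304.5

304.50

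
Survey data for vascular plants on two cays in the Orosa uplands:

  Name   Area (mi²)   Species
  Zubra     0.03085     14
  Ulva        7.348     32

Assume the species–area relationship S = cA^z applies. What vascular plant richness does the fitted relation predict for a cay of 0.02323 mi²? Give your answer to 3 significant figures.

z = ln(32/14) / ln(7.348/0.03085) = 0.8267 / 5.4730 = 0.1510
c = 14 / 0.03085^0.1510 = 14 / 0.5913 = 23.68
S₃ = 23.68 × 0.02323^0.1510 = 23.68 × 0.5665 ≈ 13.41

13.4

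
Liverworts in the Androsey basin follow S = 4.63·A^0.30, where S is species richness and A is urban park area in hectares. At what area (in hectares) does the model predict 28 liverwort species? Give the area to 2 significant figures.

400 hectares

28 = 4.63 × A^0.3  ⇒  A^0.3 = 28/4.63 = 6.048
ln A = ln(6.048) / 0.3 = 1.7996 / 0.3 = 5.9988
A = e^5.9988 ≈ 403 hectares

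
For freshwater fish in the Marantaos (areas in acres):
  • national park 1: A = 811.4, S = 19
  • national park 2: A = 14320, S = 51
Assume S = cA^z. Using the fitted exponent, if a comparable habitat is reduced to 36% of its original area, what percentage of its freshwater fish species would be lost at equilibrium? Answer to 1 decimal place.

29.6%

z = ln(51/19) / ln(14320/811.4) = 0.9874 / 2.8707 = 0.3440
S_new/S_old = (A_new/A_old)^z = 0.36^0.3440 = exp(0.3440 × -1.0217) = 0.7037
Fraction lost = 1 − 0.7037 = 0.2963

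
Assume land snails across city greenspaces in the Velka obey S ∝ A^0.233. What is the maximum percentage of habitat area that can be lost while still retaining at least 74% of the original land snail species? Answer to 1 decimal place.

72.5%

Need (A_new/A_old)^0.233 = 0.74, so A_new/A_old = 0.74^(1/0.233) = 0.74^4.292
ln(A_new/A_old) = ln 0.74 / 0.233 = -0.3011 / 0.233 = -1.2923
A_new/A_old = e^-1.2923 ≈ 0.2746
Fraction that can be lost = 1 − 0.2746 = 0.7254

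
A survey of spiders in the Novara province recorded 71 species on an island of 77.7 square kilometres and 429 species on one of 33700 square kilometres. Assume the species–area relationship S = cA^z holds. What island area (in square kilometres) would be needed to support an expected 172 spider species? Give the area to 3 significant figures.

z = ln(429/71) / ln(33700/77.7) = 1.7988 / 6.0724 = 0.2962
c = 71 / 77.7^0.2962 = 71 / 3.631 = 19.56
A = (172/19.56)^(1/0.2962) ⇒ ln A = ln(8.795)/0.2962 = 7.3399
A = e^7.3399 ≈ 1540 square kilometres

1540 square kilometres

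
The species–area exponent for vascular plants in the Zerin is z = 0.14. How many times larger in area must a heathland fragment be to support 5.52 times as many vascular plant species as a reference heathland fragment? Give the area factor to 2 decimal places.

(A₂/A₁)^0.14 = 5.52, so A₂/A₁ = 5.52^(1/0.14) = 5.52^7.143
ln(A₂/A₁) = ln 5.52 / 0.14 = 1.7084 / 0.14 = 12.2027
A₂/A₁ = e^12.2027 ≈ 199326

199326.41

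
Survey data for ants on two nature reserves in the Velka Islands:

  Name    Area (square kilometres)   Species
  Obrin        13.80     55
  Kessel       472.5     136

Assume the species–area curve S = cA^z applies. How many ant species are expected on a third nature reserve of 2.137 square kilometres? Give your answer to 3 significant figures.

34.1

z = ln(136/55) / ln(472.5/13.8) = 0.9053 / 3.5334 = 0.2562
c = 55 / 13.8^0.2562 = 55 / 1.959 = 28.07
S₃ = 28.07 × 2.137^0.2562 = 28.07 × 1.215 ≈ 34.1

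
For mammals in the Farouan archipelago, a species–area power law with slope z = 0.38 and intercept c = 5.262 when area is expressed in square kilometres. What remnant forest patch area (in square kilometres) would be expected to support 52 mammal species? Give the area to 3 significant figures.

52 = 5.262 × A^0.38  ⇒  A^0.38 = 52/5.262 = 9.882
ln A = ln(9.882) / 0.38 = 2.2907 / 0.38 = 6.0282
A = e^6.0282 ≈ 415 square kilometres

415 square kilometres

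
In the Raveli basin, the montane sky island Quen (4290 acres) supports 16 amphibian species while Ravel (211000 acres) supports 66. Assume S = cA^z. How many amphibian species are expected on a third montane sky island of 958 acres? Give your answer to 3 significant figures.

9.27

z = ln(66/16) / ln(211000/4290) = 1.4171 / 3.8956 = 0.3638
c = 16 / 4290^0.3638 = 16 / 20.96 = 0.7634
S₃ = 0.7634 × 958^0.3638 = 0.7634 × 12.15 ≈ 9.274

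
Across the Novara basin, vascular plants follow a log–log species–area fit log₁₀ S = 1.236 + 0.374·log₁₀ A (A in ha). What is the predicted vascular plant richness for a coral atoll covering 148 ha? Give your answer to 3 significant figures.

112

S = 17.22 × 148^0.374
ln S = ln 17.22 + 0.374 × ln 148 = 2.8460 + 0.374 × 4.9972 = 4.7150
S = e^4.7150 ≈ 111.6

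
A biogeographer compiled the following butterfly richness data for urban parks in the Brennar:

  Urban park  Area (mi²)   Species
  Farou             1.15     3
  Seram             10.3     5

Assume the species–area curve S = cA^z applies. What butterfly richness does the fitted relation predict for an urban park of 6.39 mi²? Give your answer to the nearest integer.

z = ln(5/3) / ln(10.3/1.15) = 0.5108 / 2.1924 = 0.2330
c = 3 / 1.15^0.2330 = 3 / 1.033 = 2.904
S₃ = 2.904 × 6.39^0.2330 = 2.904 × 1.541 ≈ 4.474

4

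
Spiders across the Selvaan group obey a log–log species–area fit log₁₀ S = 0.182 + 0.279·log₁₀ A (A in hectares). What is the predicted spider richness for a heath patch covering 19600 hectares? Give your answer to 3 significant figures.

24.0

S = 1.521 × 19600^0.279 = 1.521 × 15.76 ≈ 23.96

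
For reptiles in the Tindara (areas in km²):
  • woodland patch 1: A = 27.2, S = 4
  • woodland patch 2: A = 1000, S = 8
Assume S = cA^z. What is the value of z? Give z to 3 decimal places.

Taking logs: ln S = ln c + z ln A, so z = (ln S₂ − ln S₁)/(ln A₂ − ln A₁).
z = ln(8/4) / ln(1000/27.2) = ln(2) / ln(36.76) = 0.6931 / 3.6045 = 0.1923

0.192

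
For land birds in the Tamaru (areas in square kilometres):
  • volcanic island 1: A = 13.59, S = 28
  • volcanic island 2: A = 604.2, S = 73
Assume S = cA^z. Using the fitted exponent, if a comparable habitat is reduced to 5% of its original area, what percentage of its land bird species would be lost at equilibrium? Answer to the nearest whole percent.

53%

z = ln(73/28) / ln(604.2/13.59) = 0.9583 / 3.7946 = 0.2525
S_new/S_old = (A_new/A_old)^z = 0.05^0.2525 = exp(0.2525 × -2.9957) = 0.4693
Fraction lost = 1 − 0.4693 = 0.5307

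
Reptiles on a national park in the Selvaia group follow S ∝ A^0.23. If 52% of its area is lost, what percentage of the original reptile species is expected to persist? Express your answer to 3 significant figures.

84.5%

S_new/S_old = (A_new/A_old)^z = 0.48^0.23
= exp(0.23 × ln 0.48) = exp(0.23 × -0.7340) = exp(-0.1688) ≈ 0.8447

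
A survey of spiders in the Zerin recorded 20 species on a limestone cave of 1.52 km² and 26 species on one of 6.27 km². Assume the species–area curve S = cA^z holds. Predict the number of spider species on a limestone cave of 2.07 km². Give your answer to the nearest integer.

z = ln(26/20) / ln(6.27/1.52) = 0.2624 / 1.4171 = 0.1851
c = 20 / 1.52^0.1851 = 20 / 1.081 = 18.51
S₃ = 18.51 × 2.07^0.1851 = 18.51 × 1.144 ≈ 21.18

21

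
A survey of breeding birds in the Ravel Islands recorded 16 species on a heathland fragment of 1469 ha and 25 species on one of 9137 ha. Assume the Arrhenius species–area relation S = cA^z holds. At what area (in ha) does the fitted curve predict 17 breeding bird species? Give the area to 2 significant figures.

z = ln(25/16) / ln(9137/1469) = 0.4463 / 1.8278 = 0.2442
c = 16 / 1469^0.2442 = 16 / 5.933 = 2.697
A = (17/2.697)^(1/0.2442) ⇒ ln A = ln(6.304)/0.2442 = 7.5406
A = e^7.5406 ≈ 1883 ha

1900 ha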